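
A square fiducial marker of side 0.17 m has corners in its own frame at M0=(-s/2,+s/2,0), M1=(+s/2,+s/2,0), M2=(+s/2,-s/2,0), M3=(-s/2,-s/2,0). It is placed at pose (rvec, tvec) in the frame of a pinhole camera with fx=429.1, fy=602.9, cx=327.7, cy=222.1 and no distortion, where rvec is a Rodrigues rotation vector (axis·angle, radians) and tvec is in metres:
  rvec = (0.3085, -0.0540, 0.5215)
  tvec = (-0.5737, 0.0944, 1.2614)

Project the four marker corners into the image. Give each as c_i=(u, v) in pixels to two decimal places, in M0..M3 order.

Intrinsics K: fx=429.1, fy=602.9, cx=327.7, cy=222.1
Marker side s = 0.17 m; corners in marker frame (Z=0):
  M0 = (-0.0850, +0.0850, 0)
  M1 = (+0.0850, +0.0850, 0)
  M2 = (+0.0850, -0.0850, 0)
  M3 = (-0.0850, -0.0850, 0)
rvec = (0.3085, -0.0540, 0.5215), |rvec| = θ = 0.60832 rad = 34.854°
Rodrigues: sinθ=0.57149, 1−cosθ=0.17939; R = I + sinθ·[k]× + (1−cosθ)·[k]×²:
    [+0.86675 -0.49800 +0.02726]
    [+0.48185 +0.82202 -0.30347]
    [+0.12872 +0.27617 +0.95245]
t = (-0.5737, 0.0944, 1.2614) m
M0: Pc = R·M0+t = (-0.68970, +0.12331, +1.27393); u = 429.1·(-0.68970)/1.27393 + 327.7 = 95.3865, v = 602.9·(+0.12331)/1.27393 + 222.1 = 280.4598
M1: Pc = R·M1+t = (-0.54236, +0.20523, +1.29582); u = 429.1·(-0.54236)/1.29582 + 327.7 = 148.1025, v = 602.9·(+0.20523)/1.29582 + 222.1 = 317.5864
M2: Pc = R·M2+t = (-0.45770, +0.06549, +1.24887); u = 429.1·(-0.45770)/1.24887 + 327.7 = 170.4395, v = 602.9·(+0.06549)/1.24887 + 222.1 = 253.7135
M3: Pc = R·M3+t = (-0.60504, -0.01643, +1.22698); u = 429.1·(-0.60504)/1.22698 + 327.7 = 116.1047, v = 602.9·(-0.01643)/1.22698 + 222.1 = 214.0272

c0=(95.39, 280.46) c1=(148.10, 317.59) c2=(170.44, 253.71) c3=(116.10, 214.03)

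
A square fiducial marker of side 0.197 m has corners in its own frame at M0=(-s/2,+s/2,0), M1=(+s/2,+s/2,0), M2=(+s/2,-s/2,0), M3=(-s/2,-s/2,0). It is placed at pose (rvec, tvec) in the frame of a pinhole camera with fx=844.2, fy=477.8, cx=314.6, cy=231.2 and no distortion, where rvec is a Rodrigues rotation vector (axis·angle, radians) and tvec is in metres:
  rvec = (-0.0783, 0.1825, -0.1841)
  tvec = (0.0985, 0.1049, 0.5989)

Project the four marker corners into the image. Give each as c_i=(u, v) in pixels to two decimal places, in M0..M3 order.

c0=(343.13, 404.50) c1=(625.58, 383.76) c2=(566.67, 222.91) c3=(295.80, 251.81)

Intrinsics K: fx=844.2, fy=477.8, cx=314.6, cy=231.2
Marker side s = 0.197 m; corners in marker frame (Z=0):
  M0 = (-0.0985, +0.0985, 0)
  M1 = (+0.0985, +0.0985, 0)
  M2 = (+0.0985, -0.0985, 0)
  M3 = (-0.0985, -0.0985, 0)
rvec = (-0.0783, 0.1825, -0.1841), |rvec| = θ = 0.27080 rad = 15.515°
Rodrigues: sinθ=0.26750, 1−cosθ=0.03644; R = I + sinθ·[k]× + (1−cosθ)·[k]×²:
    [+0.96661 +0.17476 +0.18744]
    [-0.18896 +0.98011 +0.06065]
    [-0.17311 -0.09404 +0.98040]
t = (0.0985, 0.1049, 0.5989) m
M0: Pc = R·M0+t = (+0.02050, +0.22005, +0.60669); u = 844.2·(+0.02050)/0.60669 + 314.6 = 343.1296, v = 477.8·(+0.22005)/0.60669 + 231.2 = 404.5039
M1: Pc = R·M1+t = (+0.21092, +0.18283, +0.57258); u = 844.2·(+0.21092)/0.57258 + 314.6 = 625.5795, v = 477.8·(+0.18283)/0.57258 + 231.2 = 383.7632
M2: Pc = R·M2+t = (+0.17650, -0.01025, +0.59111); u = 844.2·(+0.17650)/0.59111 + 314.6 = 566.6655, v = 477.8·(-0.01025)/0.59111 + 231.2 = 222.9121
M3: Pc = R·M3+t = (-0.01392, +0.02697, +0.62522); u = 844.2·(-0.01392)/0.62522 + 314.6 = 295.7988, v = 477.8·(+0.02697)/0.62522 + 231.2 = 251.8122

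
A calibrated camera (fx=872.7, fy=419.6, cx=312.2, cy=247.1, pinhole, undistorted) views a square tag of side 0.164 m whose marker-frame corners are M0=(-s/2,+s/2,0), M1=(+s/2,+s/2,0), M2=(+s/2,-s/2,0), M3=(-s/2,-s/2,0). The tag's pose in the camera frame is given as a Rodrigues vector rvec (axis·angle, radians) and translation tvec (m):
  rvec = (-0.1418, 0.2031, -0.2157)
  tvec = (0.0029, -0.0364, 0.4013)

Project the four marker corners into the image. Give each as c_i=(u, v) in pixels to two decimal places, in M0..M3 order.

Intrinsics K: fx=872.7, fy=419.6, cx=312.2, cy=247.1
Marker side s = 0.164 m; corners in marker frame (Z=0):
  M0 = (-0.0820, +0.0820, 0)
  M1 = (+0.0820, +0.0820, 0)
  M2 = (+0.0820, -0.0820, 0)
  M3 = (-0.0820, -0.0820, 0)
rvec = (-0.1418, 0.2031, -0.2157), |rvec| = θ = 0.32846 rad = 18.819°
Rodrigues: sinθ=0.32258, 1−cosθ=0.05346; R = I + sinθ·[k]× + (1−cosθ)·[k]×²:
    [+0.95651 +0.19757 +0.21462]
    [-0.22611 +0.96698 +0.11756]
    [-0.18431 -0.16097 +0.96960]
t = (0.0029, -0.0364, 0.4013) m
M0: Pc = R·M0+t = (-0.05933, +0.06143, +0.40321); u = 872.7·(-0.05933)/0.40321 + 312.2 = 183.7830, v = 419.6·(+0.06143)/0.40321 + 247.1 = 311.0304
M1: Pc = R·M1+t = (+0.09753, +0.02435, +0.37299); u = 872.7·(+0.09753)/0.37299 + 312.2 = 540.4070, v = 419.6·(+0.02435)/0.37299 + 247.1 = 274.4944
M2: Pc = R·M2+t = (+0.06513, -0.13423, +0.39939); u = 872.7·(+0.06513)/0.39939 + 312.2 = 454.5213, v = 419.6·(-0.13423)/0.39939 + 247.1 = 106.0723
M3: Pc = R·M3+t = (-0.09173, -0.09715, +0.42961); u = 872.7·(-0.09173)/0.42961 + 312.2 = 125.8545, v = 419.6·(-0.09715)/0.42961 + 247.1 = 152.2132

c0=(183.78, 311.03) c1=(540.41, 274.49) c2=(454.52, 106.07) c3=(125.85, 152.21)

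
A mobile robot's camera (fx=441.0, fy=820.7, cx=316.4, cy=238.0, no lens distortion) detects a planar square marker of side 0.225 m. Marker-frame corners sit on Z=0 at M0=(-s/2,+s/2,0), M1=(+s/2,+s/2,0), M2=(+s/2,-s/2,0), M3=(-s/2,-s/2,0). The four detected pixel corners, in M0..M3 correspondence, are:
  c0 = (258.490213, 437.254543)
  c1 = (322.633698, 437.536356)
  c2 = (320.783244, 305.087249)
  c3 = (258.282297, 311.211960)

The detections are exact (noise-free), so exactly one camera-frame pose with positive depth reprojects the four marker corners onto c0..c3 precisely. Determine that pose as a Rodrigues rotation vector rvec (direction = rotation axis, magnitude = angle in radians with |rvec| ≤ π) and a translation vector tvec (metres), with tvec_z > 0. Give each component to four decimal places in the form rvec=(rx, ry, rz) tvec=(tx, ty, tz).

Intrinsics K: fx=441.0, fy=820.7, cx=316.4, cy=238.0
Marker side s = 0.225 m; corners in marker frame (Z=0):
  M0 = (-0.1125, +0.1125, 0)
  M1 = (+0.1125, +0.1125, 0)
  M2 = (+0.1125, -0.1125, 0)
  M3 = (-0.1125, -0.1125, 0)
Detected image corners:
  c0 = (258.490213, 437.254543) px
  c1 = (322.633698, 437.536356) px
  c2 = (320.783244, 305.087249) px
  c3 = (258.282297, 311.211960) px
Planar DLT: solve 8×8 A·h = b for H (H[2,2]=1):
  H  [+216.75539 -27.90531 +289.24721]
  H  [-96.22742 +532.44367 +371.99734]
  H  [-0.22283 -0.11166 +1.00000]
B = K⁻¹H; ‖b₁‖=0.690448, ‖b₂‖=0.690447; λ = 2/(‖b₁‖+‖b₂‖) = 1.448336, sign → tz>0 ⇒ λ=+1.448336
r₁ = λ·B[:,0] = (+0.94342,-0.07623,-0.32273); r₂ = λ·B[:,1] = (+0.02439,+0.98653,-0.16173)
r₃ = r₁×r₂ = (+0.33071,+0.14471,+0.93257); SVD([r₁ r₂ r₃]) → R = UVᵀ:
  R  [+0.94342 +0.02439 +0.33071]
  R  [-0.07623 +0.98653 +0.14471]
  R  [-0.32273 -0.16173 +0.93257]
t = (-0.08918, +0.23647, +1.44834) m
tr R = 2.862522; θ = arccos((tr R − 1)/2) = 0.372938 rad = 21.368°
axis k = ((R−Rᵀ)₃₂, (R−Rᵀ)₁₃, (R−Rᵀ)₂₁) / (2 sinθ) = (-0.420518, +0.896717, -0.138071)
rvec = θ·k = (-0.156827, +0.334420, -0.051492)

rvec=(-0.1568, 0.3344, -0.0515) tvec=(-0.0892, 0.2365, 1.4483)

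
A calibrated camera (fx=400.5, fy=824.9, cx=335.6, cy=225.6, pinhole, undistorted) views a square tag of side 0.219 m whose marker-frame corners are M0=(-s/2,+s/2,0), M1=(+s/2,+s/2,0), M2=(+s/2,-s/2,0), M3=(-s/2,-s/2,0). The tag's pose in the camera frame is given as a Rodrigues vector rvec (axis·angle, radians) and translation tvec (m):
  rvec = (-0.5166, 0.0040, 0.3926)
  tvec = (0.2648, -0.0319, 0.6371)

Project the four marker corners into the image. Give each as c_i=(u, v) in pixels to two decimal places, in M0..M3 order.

c0=(418.51, 246.96) c1=(563.31, 362.67) c2=(575.40, 129.30) c3=(451.95, 38.36)

Intrinsics K: fx=400.5, fy=824.9, cx=335.6, cy=225.6
Marker side s = 0.219 m; corners in marker frame (Z=0):
  M0 = (-0.1095, +0.1095, 0)
  M1 = (+0.1095, +0.1095, 0)
  M2 = (+0.1095, -0.1095, 0)
  M3 = (-0.1095, -0.1095, 0)
rvec = (-0.5166, 0.0040, 0.3926), |rvec| = θ = 0.64887 rad = 37.177°
Rodrigues: sinθ=0.60428, 1−cosθ=0.20323; R = I + sinθ·[k]× + (1−cosθ)·[k]×²:
    [+0.92559 -0.36662 -0.09418]
    [+0.36463 +0.79678 +0.48186]
    [-0.10163 -0.48035 +0.87117]
t = (0.2648, -0.0319, 0.6371) m
M0: Pc = R·M0+t = (+0.12330, +0.01542, +0.59563); u = 400.5·(+0.12330)/0.59563 + 335.6 = 418.5083, v = 824.9·(+0.01542)/0.59563 + 225.6 = 246.9561
M1: Pc = R·M1+t = (+0.32601, +0.09527, +0.57337); u = 400.5·(+0.32601)/0.57337 + 335.6 = 563.3149, v = 824.9·(+0.09527)/0.57337 + 225.6 = 362.6683
M2: Pc = R·M2+t = (+0.40630, -0.07922, +0.67857); u = 400.5·(+0.40630)/0.67857 + 335.6 = 575.4015, v = 824.9·(-0.07922)/0.67857 + 225.6 = 129.2961
M3: Pc = R·M3+t = (+0.20359, -0.15907, +0.70083); u = 400.5·(+0.20359)/0.70083 + 335.6 = 451.9470, v = 824.9·(-0.15907)/0.70083 + 225.6 = 38.3637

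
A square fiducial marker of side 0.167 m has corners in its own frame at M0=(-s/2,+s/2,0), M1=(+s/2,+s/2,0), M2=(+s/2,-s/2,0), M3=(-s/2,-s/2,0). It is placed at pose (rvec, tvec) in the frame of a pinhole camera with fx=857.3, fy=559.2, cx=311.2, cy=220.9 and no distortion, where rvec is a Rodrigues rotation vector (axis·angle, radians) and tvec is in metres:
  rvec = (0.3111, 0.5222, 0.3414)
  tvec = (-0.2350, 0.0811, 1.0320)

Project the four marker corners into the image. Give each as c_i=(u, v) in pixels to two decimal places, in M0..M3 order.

Intrinsics K: fx=857.3, fy=559.2, cx=311.2, cy=220.9
Marker side s = 0.167 m; corners in marker frame (Z=0):
  M0 = (-0.0835, +0.0835, 0)
  M1 = (+0.0835, +0.0835, 0)
  M2 = (+0.0835, -0.0835, 0)
  M3 = (-0.0835, -0.0835, 0)
rvec = (0.3111, 0.5222, 0.3414), |rvec| = θ = 0.69716 rad = 39.944°
Rodrigues: sinθ=0.64204, 1−cosθ=0.23333; R = I + sinθ·[k]× + (1−cosθ)·[k]×²:
    [+0.81313 -0.23642 +0.53190]
    [+0.39240 +0.89758 -0.20092]
    [-0.42993 +0.37209 +0.82262]
t = (-0.2350, 0.0811, 1.0320) m
M0: Pc = R·M0+t = (-0.32264, +0.12328, +1.09897); u = 857.3·(-0.32264)/1.09897 + 311.2 = 59.5121, v = 559.2·(+0.12328)/1.09897 + 220.9 = 283.6313
M1: Pc = R·M1+t = (-0.18684, +0.18881, +1.02717); u = 857.3·(-0.18684)/1.02717 + 311.2 = 155.2555, v = 559.2·(+0.18881)/1.02717 + 220.9 = 323.6916
M2: Pc = R·M2+t = (-0.14736, +0.03892, +0.96503); u = 857.3·(-0.14736)/0.96503 + 311.2 = 180.2883, v = 559.2·(+0.03892)/0.96503 + 220.9 = 243.4511
M3: Pc = R·M3+t = (-0.28316, -0.02661, +1.03683); u = 857.3·(-0.28316)/1.03683 + 311.2 = 77.0733, v = 559.2·(-0.02661)/1.03683 + 220.9 = 206.5463

c0=(59.51, 283.63) c1=(155.26, 323.69) c2=(180.29, 243.45) c3=(77.07, 206.55)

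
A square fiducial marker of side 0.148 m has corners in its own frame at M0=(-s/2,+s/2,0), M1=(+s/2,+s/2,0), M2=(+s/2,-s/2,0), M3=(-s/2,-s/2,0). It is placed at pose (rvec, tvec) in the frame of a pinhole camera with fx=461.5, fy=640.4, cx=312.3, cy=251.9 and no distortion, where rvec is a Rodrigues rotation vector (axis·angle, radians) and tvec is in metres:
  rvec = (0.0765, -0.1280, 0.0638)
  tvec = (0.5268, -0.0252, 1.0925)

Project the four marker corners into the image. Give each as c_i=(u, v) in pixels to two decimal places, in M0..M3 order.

c0=(502.50, 277.85) c1=(560.24, 282.42) c2=(566.92, 196.73) c3=(508.72, 190.58)

Intrinsics K: fx=461.5, fy=640.4, cx=312.3, cy=251.9
Marker side s = 0.148 m; corners in marker frame (Z=0):
  M0 = (-0.0740, +0.0740, 0)
  M1 = (+0.0740, +0.0740, 0)
  M2 = (+0.0740, -0.0740, 0)
  M3 = (-0.0740, -0.0740, 0)
rvec = (0.0765, -0.1280, 0.0638), |rvec| = θ = 0.16219 rad = 9.293°
Rodrigues: sinθ=0.16148, 1−cosθ=0.01312; R = I + sinθ·[k]× + (1−cosθ)·[k]×²:
    [+0.98980 -0.06841 -0.12500]
    [+0.05864 +0.99505 -0.08024]
    [+0.12987 +0.07209 +0.98891]
t = (0.5268, -0.0252, 1.0925) m
M0: Pc = R·M0+t = (+0.44849, +0.04409, +1.08822); u = 461.5·(+0.44849)/1.08822 + 312.3 = 502.4994, v = 640.4·(+0.04409)/1.08822 + 251.9 = 277.8489
M1: Pc = R·M1+t = (+0.59498, +0.05277, +1.10745); u = 461.5·(+0.59498)/1.10745 + 312.3 = 560.2441, v = 640.4·(+0.05277)/1.10745 + 251.9 = 282.4167
M2: Pc = R·M2+t = (+0.60511, -0.09449, +1.09678); u = 461.5·(+0.60511)/1.09678 + 312.3 = 566.9161, v = 640.4·(-0.09449)/1.09678 + 251.9 = 196.7252
M3: Pc = R·M3+t = (+0.45862, -0.10317, +1.07755); u = 461.5·(+0.45862)/1.07755 + 312.3 = 508.7187, v = 640.4·(-0.10317)/1.07755 + 251.9 = 190.5836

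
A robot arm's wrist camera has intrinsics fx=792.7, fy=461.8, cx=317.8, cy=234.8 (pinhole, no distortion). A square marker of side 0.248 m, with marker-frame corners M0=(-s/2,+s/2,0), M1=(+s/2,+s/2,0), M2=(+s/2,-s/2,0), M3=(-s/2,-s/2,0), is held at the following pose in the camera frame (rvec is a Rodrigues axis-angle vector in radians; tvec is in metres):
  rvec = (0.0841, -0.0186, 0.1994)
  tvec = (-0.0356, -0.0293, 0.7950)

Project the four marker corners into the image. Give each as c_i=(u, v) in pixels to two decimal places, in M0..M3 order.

Intrinsics K: fx=792.7, fy=461.8, cx=317.8, cy=234.8
Marker side s = 0.248 m; corners in marker frame (Z=0):
  M0 = (-0.1240, +0.1240, 0)
  M1 = (+0.1240, +0.1240, 0)
  M2 = (+0.1240, -0.1240, 0)
  M3 = (-0.1240, -0.1240, 0)
rvec = (0.0841, -0.0186, 0.1994), |rvec| = θ = 0.21721 rad = 12.445°
Rodrigues: sinθ=0.21550, 1−cosθ=0.02350; R = I + sinθ·[k]× + (1−cosθ)·[k]×²:
    [+0.98003 -0.19861 -0.01010]
    [+0.19706 +0.97668 -0.08529]
    [+0.02681 +0.08159 +0.99631]
t = (-0.0356, -0.0293, 0.7950) m
M0: Pc = R·M0+t = (-0.18175, +0.06737, +0.80179); u = 792.7·(-0.18175)/0.80179 + 317.8 = 138.1099, v = 461.8·(+0.06737)/0.80179 + 234.8 = 273.6039
M1: Pc = R·M1+t = (+0.06129, +0.11624, +0.80844); u = 792.7·(+0.06129)/0.80844 + 317.8 = 377.9014, v = 461.8·(+0.11624)/0.80844 + 234.8 = 301.2005
M2: Pc = R·M2+t = (+0.11055, -0.12597, +0.78821); u = 792.7·(+0.11055)/0.78821 + 317.8 = 428.9817, v = 461.8·(-0.12597)/0.78821 + 234.8 = 160.9942
M3: Pc = R·M3+t = (-0.13249, -0.17484, +0.78156); u = 792.7·(-0.13249)/0.78156 + 317.8 = 183.4163, v = 461.8·(-0.17484)/0.78156 + 234.8 = 131.4905

c0=(138.11, 273.60) c1=(377.90, 301.20) c2=(428.98, 160.99) c3=(183.42, 131.49)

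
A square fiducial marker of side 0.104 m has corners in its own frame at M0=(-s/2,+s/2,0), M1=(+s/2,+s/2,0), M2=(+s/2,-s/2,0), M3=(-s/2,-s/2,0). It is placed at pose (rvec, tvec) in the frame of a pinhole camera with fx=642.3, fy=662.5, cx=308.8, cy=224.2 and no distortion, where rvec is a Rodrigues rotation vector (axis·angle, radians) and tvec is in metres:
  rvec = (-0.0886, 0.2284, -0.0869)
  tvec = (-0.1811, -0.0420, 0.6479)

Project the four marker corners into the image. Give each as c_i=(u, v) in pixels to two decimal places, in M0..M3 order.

Intrinsics K: fx=642.3, fy=662.5, cx=308.8, cy=224.2
Marker side s = 0.104 m; corners in marker frame (Z=0):
  M0 = (-0.0520, +0.0520, 0)
  M1 = (+0.0520, +0.0520, 0)
  M2 = (+0.0520, -0.0520, 0)
  M3 = (-0.0520, -0.0520, 0)
rvec = (-0.0886, 0.2284, -0.0869), |rvec| = θ = 0.25994 rad = 14.893°
Rodrigues: sinθ=0.25702, 1−cosθ=0.03359; R = I + sinθ·[k]× + (1−cosθ)·[k]×²:
    [+0.97031 +0.07586 +0.22966]
    [-0.09599 +0.99234 +0.07774]
    [-0.22201 -0.09747 +0.97016]
t = (-0.1811, -0.0420, 0.6479) m
M0: Pc = R·M0+t = (-0.22761, +0.01459, +0.65438); u = 642.3·(-0.22761)/0.65438 + 308.8 = 85.3892, v = 662.5·(+0.01459)/0.65438 + 224.2 = 238.9743
M1: Pc = R·M1+t = (-0.12670, +0.00461, +0.63129); u = 642.3·(-0.12670)/0.63129 + 308.8 = 179.8906, v = 662.5·(+0.00461)/0.63129 + 224.2 = 229.0385
M2: Pc = R·M2+t = (-0.13459, -0.09859, +0.64142); u = 642.3·(-0.13459)/0.64142 + 308.8 = 174.0274, v = 662.5·(-0.09859)/0.64142 + 224.2 = 122.3674
M3: Pc = R·M3+t = (-0.23550, -0.08861, +0.66451); u = 642.3·(-0.23550)/0.66451 + 308.8 = 81.1713, v = 662.5·(-0.08861)/0.66451 + 224.2 = 135.8579

c0=(85.39, 238.97) c1=(179.89, 229.04) c2=(174.03, 122.37) c3=(81.17, 135.86)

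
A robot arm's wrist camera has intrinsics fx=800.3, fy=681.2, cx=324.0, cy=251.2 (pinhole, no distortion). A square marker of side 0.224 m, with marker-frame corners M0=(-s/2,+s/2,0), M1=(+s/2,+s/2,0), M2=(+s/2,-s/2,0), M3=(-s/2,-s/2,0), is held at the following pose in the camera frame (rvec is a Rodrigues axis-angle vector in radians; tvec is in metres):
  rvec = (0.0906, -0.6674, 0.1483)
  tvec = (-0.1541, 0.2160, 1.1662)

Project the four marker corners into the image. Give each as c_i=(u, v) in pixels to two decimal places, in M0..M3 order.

Intrinsics K: fx=800.3, fy=681.2, cx=324.0, cy=251.2
Marker side s = 0.224 m; corners in marker frame (Z=0):
  M0 = (-0.1120, +0.1120, 0)
  M1 = (+0.1120, +0.1120, 0)
  M2 = (+0.1120, -0.1120, 0)
  M3 = (-0.1120, -0.1120, 0)
rvec = (0.0906, -0.6674, 0.1483), |rvec| = θ = 0.68965 rad = 39.514°
Rodrigues: sinθ=0.63627, 1−cosθ=0.22853; R = I + sinθ·[k]× + (1−cosθ)·[k]×²:
    [+0.77541 -0.16587 -0.60928]
    [+0.10777 +0.98549 -0.13114]
    [+0.62219 +0.03603 +0.78203]
t = (-0.1541, 0.2160, 1.1662) m
M0: Pc = R·M0+t = (-0.25952, +0.31430, +1.10055); u = 800.3·(-0.25952)/1.10055 + 324.0 = 135.2789, v = 681.2·(+0.31430)/1.10055 + 251.2 = 445.7432
M1: Pc = R·M1+t = (-0.08583, +0.33844, +1.23992); u = 800.3·(-0.08583)/1.23992 + 324.0 = 268.6002, v = 681.2·(+0.33844)/1.23992 + 251.2 = 437.1380
M2: Pc = R·M2+t = (-0.04868, +0.11770, +1.23185); u = 800.3·(-0.04868)/1.23185 + 324.0 = 292.3764, v = 681.2·(+0.11770)/1.23185 + 251.2 = 316.2842
M3: Pc = R·M3+t = (-0.22237, +0.09356, +1.09248); u = 800.3·(-0.22237)/1.09248 + 324.0 = 161.1034, v = 681.2·(+0.09356)/1.09248 + 251.2 = 309.5352

c0=(135.28, 445.74) c1=(268.60, 437.14) c2=(292.38, 316.28) c3=(161.10, 309.54)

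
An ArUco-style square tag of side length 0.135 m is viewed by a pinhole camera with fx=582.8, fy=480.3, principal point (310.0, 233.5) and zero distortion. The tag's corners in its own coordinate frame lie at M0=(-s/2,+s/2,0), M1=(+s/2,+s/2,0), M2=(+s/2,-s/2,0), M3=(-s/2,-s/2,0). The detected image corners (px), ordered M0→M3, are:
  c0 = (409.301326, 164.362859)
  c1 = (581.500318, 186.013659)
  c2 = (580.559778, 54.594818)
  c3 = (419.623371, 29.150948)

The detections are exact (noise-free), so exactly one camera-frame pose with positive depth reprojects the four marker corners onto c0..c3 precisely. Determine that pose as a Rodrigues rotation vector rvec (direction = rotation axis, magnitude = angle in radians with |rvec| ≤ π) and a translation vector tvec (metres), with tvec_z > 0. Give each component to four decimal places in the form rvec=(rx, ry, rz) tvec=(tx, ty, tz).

rvec=(-0.2136, -0.1464, 0.1134) tvec=(0.1446, -0.1175, 0.4447)

Intrinsics K: fx=582.8, fy=480.3, cx=310.0, cy=233.5
Marker side s = 0.135 m; corners in marker frame (Z=0):
  M0 = (-0.0675, +0.0675, 0)
  M1 = (+0.0675, +0.0675, 0)
  M2 = (+0.0675, -0.0675, 0)
  M3 = (-0.0675, -0.0675, 0)
Detected image corners:
  c0 = (409.301326, 164.362859) px
  c1 = (581.500318, 186.013659) px
  c2 = (580.559778, 54.594818) px
  c3 = (419.623371, 29.150948) px
Planar DLT: solve 8×8 A·h = b for H (H[2,2]=1):
  H  [+1380.64676 -279.03407 +499.49795]
  H  [+207.20551 +933.79070 +106.55137]
  H  [+0.29774 -0.49247 +1.00000]
B = K⁻¹H; ‖b₁‖=2.248922, ‖b₂‖=2.248922; λ = 2/(‖b₁‖+‖b₂‖) = 0.444657, sign → tz>0 ⇒ λ=+0.444657
r₁ = λ·B[:,0] = (+0.98297,+0.12747,+0.13239); r₂ = λ·B[:,1] = (-0.09641,+0.97095,-0.21898)
r₃ = r₁×r₂ = (-0.15646,+0.20249,+0.96671); SVD([r₁ r₂ r₃]) → R = UVᵀ:
  R  [+0.98297 -0.09641 -0.15646]
  R  [+0.12747 +0.97095 +0.20249]
  R  [+0.13239 -0.21898 +0.96671]
t = (+0.14458, -0.11753, +0.44466) m
tr R = 2.920627; θ = arccos((tr R − 1)/2) = 0.282673 rad = 16.196°
axis k = ((R−Rᵀ)₃₂, (R−Rᵀ)₁₃, (R−Rᵀ)₂₁) / (2 sinθ) = (-0.755527, -0.517797, +0.401330)
rvec = θ·k = (-0.213567, -0.146367, +0.113445)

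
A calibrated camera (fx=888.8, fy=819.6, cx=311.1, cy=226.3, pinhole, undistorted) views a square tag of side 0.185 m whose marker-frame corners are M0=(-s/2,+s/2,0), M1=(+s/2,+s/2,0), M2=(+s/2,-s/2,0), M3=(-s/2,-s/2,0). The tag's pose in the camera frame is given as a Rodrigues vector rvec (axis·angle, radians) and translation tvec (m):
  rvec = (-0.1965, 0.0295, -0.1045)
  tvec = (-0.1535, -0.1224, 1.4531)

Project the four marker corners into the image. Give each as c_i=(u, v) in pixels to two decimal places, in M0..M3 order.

c0=(165.01, 213.56) c1=(278.71, 202.26) c2=(268.24, 102.22) c3=(157.37, 113.48)

Intrinsics K: fx=888.8, fy=819.6, cx=311.1, cy=226.3
Marker side s = 0.185 m; corners in marker frame (Z=0):
  M0 = (-0.0925, +0.0925, 0)
  M1 = (+0.0925, +0.0925, 0)
  M2 = (+0.0925, -0.0925, 0)
  M3 = (-0.0925, -0.0925, 0)
rvec = (-0.1965, 0.0295, -0.1045), |rvec| = θ = 0.22451 rad = 12.863°
Rodrigues: sinθ=0.22262, 1−cosθ=0.02510; R = I + sinθ·[k]× + (1−cosθ)·[k]×²:
    [+0.99413 +0.10074 +0.03948]
    [-0.10651 +0.97534 +0.19332]
    [-0.01903 -0.19639 +0.98034]
t = (-0.1535, -0.1224, 1.4531) m
M0: Pc = R·M0+t = (-0.23614, -0.02233, +1.43669); u = 888.8·(-0.23614)/1.43669 + 311.1 = 165.0146, v = 819.6·(-0.02233)/1.43669 + 226.3 = 213.5618
M1: Pc = R·M1+t = (-0.05222, -0.04203, +1.43317); u = 888.8·(-0.05222)/1.43317 + 311.1 = 278.7122, v = 819.6·(-0.04203)/1.43317 + 226.3 = 202.2620
M2: Pc = R·M2+t = (-0.07086, -0.22247, +1.46951); u = 888.8·(-0.07086)/1.46951 + 311.1 = 268.2410, v = 819.6·(-0.22247)/1.46951 + 226.3 = 102.2194
M3: Pc = R·M3+t = (-0.25478, -0.20277, +1.47303); u = 888.8·(-0.25478)/1.47303 + 311.1 = 157.3728, v = 819.6·(-0.20277)/1.47303 + 226.3 = 113.4796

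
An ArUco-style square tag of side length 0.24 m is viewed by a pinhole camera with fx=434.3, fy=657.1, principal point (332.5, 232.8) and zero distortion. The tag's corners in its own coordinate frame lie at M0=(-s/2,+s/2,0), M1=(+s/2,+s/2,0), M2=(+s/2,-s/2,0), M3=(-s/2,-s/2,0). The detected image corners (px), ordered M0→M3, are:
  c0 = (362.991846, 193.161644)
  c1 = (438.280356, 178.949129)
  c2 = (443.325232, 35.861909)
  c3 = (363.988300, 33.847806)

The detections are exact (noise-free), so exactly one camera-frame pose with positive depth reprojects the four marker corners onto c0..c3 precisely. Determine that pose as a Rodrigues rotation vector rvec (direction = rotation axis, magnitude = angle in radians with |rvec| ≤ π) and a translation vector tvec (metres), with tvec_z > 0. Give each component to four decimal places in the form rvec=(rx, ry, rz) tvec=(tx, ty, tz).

rvec=(0.2452, -0.5227, -0.0747) tvec=(0.1753, -0.1944, 1.0615)

Intrinsics K: fx=434.3, fy=657.1, cx=332.5, cy=232.8
Marker side s = 0.24 m; corners in marker frame (Z=0):
  M0 = (-0.1200, +0.1200, 0)
  M1 = (+0.1200, +0.1200, 0)
  M2 = (+0.1200, -0.1200, 0)
  M3 = (-0.1200, -0.1200, 0)
Detected image corners:
  c0 = (362.991846, 193.161644) px
  c1 = (438.280356, 178.949129) px
  c2 = (443.325232, 35.861909) px
  c3 = (363.988300, 33.847806) px
Planar DLT: solve 8×8 A·h = b for H (H[2,2]=1):
  H  [+505.55030 +81.86919 +404.22209]
  H  [+24.07197 +654.22002 +112.42924]
  H  [+0.45668 +0.23603 +1.00000]
B = K⁻¹H; ‖b₁‖=0.942076, ‖b₂‖=0.942076; λ = 2/(‖b₁‖+‖b₂‖) = 1.061485, sign → tz>0 ⇒ λ=+1.061485
r₁ = λ·B[:,0] = (+0.86450,-0.13286,+0.48476); r₂ = λ·B[:,1] = (+0.00829,+0.96807,+0.25054)
r₃ = r₁×r₂ = (-0.50257,-0.21257,+0.83800); SVD([r₁ r₂ r₃]) → R = UVᵀ:
  R  [+0.86450 +0.00829 -0.50257]
  R  [-0.13286 +0.96807 -0.21257]
  R  [+0.48476 +0.25054 +0.83800]
t = (+0.17530, -0.19445, +1.06149) m
tr R = 2.670564; θ = arccos((tr R − 1)/2) = 0.582151 rad = 33.355°
axis k = ((R−Rᵀ)₃₂, (R−Rᵀ)₁₃, (R−Rᵀ)₂₁) / (2 sinθ) = (+0.421149, -0.897864, -0.128353)
rvec = θ·k = (+0.245172, -0.522692, -0.074721)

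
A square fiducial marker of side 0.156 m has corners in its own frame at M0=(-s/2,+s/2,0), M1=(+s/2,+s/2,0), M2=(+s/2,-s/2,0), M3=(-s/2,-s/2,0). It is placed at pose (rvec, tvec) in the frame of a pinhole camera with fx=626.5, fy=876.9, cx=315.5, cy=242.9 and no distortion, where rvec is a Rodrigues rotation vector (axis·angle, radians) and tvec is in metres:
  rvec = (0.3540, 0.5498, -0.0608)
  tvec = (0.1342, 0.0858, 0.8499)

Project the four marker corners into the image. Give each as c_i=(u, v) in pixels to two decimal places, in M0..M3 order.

c0=(369.89, 392.44) c1=(475.14, 413.16) c2=(466.34, 260.29) c3=(355.99, 252.76)

Intrinsics K: fx=626.5, fy=876.9, cx=315.5, cy=242.9
Marker side s = 0.156 m; corners in marker frame (Z=0):
  M0 = (-0.0780, +0.0780, 0)
  M1 = (+0.0780, +0.0780, 0)
  M2 = (+0.0780, -0.0780, 0)
  M3 = (-0.0780, -0.0780, 0)
rvec = (0.3540, 0.5498, -0.0608), |rvec| = θ = 0.65673 rad = 37.628°
Rodrigues: sinθ=0.61053, 1−cosθ=0.20801; R = I + sinθ·[k]× + (1−cosθ)·[k]×²:
    [+0.85243 +0.15039 +0.50074]
    [+0.03734 +0.93778 -0.34522]
    [-0.52150 +0.31298 +0.79378]
t = (0.1342, 0.0858, 0.8499) m
M0: Pc = R·M0+t = (+0.07944, +0.15603, +0.91499); u = 626.5·(+0.07944)/0.91499 + 315.5 = 369.8937, v = 876.9·(+0.15603)/0.91499 + 242.9 = 392.4385
M1: Pc = R·M1+t = (+0.21242, +0.16186, +0.83363); u = 626.5·(+0.21242)/0.83363 + 315.5 = 475.1397, v = 876.9·(+0.16186)/0.83363 + 242.9 = 413.1600
M2: Pc = R·M2+t = (+0.18896, +0.01557, +0.78481); u = 626.5·(+0.18896)/0.78481 + 315.5 = 466.3427, v = 876.9·(+0.01557)/0.78481 + 242.9 = 260.2926
M3: Pc = R·M3+t = (+0.05598, +0.00974, +0.86617); u = 626.5·(+0.05598)/0.86617 + 315.5 = 355.9905, v = 876.9·(+0.00974)/0.86617 + 242.9 = 252.7611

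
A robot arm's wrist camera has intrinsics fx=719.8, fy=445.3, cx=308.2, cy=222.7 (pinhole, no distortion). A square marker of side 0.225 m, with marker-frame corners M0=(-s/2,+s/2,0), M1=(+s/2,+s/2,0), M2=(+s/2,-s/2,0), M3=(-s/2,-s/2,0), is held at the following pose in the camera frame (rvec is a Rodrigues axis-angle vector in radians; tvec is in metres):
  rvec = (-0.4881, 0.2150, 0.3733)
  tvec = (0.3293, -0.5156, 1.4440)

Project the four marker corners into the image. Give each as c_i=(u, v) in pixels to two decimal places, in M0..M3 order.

c0=(399.88, 80.36) c1=(512.27, 95.39) c2=(543.39, 47.37) c3=(436.58, 35.30)

Intrinsics K: fx=719.8, fy=445.3, cx=308.2, cy=222.7
Marker side s = 0.225 m; corners in marker frame (Z=0):
  M0 = (-0.1125, +0.1125, 0)
  M1 = (+0.1125, +0.1125, 0)
  M2 = (+0.1125, -0.1125, 0)
  M3 = (-0.1125, -0.1125, 0)
rvec = (-0.4881, 0.2150, 0.3733), |rvec| = θ = 0.65101 rad = 37.300°
Rodrigues: sinθ=0.60599, 1−cosθ=0.20453; R = I + sinθ·[k]× + (1−cosθ)·[k]×²:
    [+0.91044 -0.39813 +0.11220]
    [+0.29684 +0.81778 +0.49308]
    [-0.28806 -0.41561 +0.86272]
t = (0.3293, -0.5156, 1.4440) m
M0: Pc = R·M0+t = (+0.18209, -0.45699, +1.42965); u = 719.8·(+0.18209)/1.42965 + 308.2 = 399.8765, v = 445.3·(-0.45699)/1.42965 + 222.7 = 80.3577
M1: Pc = R·M1+t = (+0.38694, -0.39021, +1.36484); u = 719.8·(+0.38694)/1.36484 + 308.2 = 512.2655, v = 445.3·(-0.39021)/1.36484 + 222.7 = 95.3891
M2: Pc = R·M2+t = (+0.47651, -0.57421, +1.45835); u = 719.8·(+0.47651)/1.45835 + 308.2 = 543.3939, v = 445.3·(-0.57421)/1.45835 + 222.7 = 47.3692
M3: Pc = R·M3+t = (+0.27166, -0.64099, +1.52316); u = 719.8·(+0.27166)/1.52316 + 308.2 = 436.5803, v = 445.3·(-0.64099)/1.52316 + 222.7 = 35.3039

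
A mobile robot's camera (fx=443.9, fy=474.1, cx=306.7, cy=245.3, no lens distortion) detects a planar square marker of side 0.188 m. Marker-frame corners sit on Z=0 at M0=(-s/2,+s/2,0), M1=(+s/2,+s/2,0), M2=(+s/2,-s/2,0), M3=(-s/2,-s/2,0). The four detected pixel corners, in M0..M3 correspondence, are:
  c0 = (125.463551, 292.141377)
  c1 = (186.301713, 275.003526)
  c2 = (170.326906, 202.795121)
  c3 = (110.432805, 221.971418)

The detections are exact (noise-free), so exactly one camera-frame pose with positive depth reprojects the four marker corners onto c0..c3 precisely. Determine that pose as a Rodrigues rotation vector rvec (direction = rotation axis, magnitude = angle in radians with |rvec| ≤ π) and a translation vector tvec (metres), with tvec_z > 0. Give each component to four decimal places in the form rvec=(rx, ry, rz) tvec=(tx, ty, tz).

rvec=(-0.0253, 0.2043, -0.2502) tvec=(-0.4348, 0.0069, 1.2134)

Intrinsics K: fx=443.9, fy=474.1, cx=306.7, cy=245.3
Marker side s = 0.188 m; corners in marker frame (Z=0):
  M0 = (-0.0940, +0.0940, 0)
  M1 = (+0.0940, +0.0940, 0)
  M2 = (+0.0940, -0.0940, 0)
  M3 = (-0.0940, -0.0940, 0)
Detected image corners:
  c0 = (125.463551, 292.141377) px
  c1 = (186.301713, 275.003526) px
  c2 = (170.326906, 202.795121) px
  c3 = (110.432805, 221.971418) px
Planar DLT: solve 8×8 A·h = b for H (H[2,2]=1):
  H  [+296.96217 +76.29621 +147.63904]
  H  [-136.98669 +368.32613 +247.97845]
  H  [-0.16286 -0.04136 +1.00000]
B = K⁻¹H; ‖b₁‖=0.824117, ‖b₂‖=0.824117; λ = 2/(‖b₁‖+‖b₂‖) = 1.213420, sign → tz>0 ⇒ λ=+1.213420
r₁ = λ·B[:,0] = (+0.94830,-0.24836,-0.19762); r₂ = λ·B[:,1] = (+0.24324,+0.96867,-0.05019)
r₃ = r₁×r₂ = (+0.20389,-0.00047,+0.97899); SVD([r₁ r₂ r₃]) → R = UVᵀ:
  R  [+0.94830 +0.24324 +0.20389]
  R  [-0.24836 +0.96867 -0.00047]
  R  [-0.19762 -0.05019 +0.97899]
t = (-0.43480, +0.00686, +1.21342) m
tr R = 2.895958; θ = arccos((tr R − 1)/2) = 0.323971 rad = 18.562°
axis k = ((R−Rᵀ)₃₂, (R−Rᵀ)₁₃, (R−Rᵀ)₂₁) / (2 sinθ) = (-0.078087, +0.630638, -0.772139)
rvec = θ·k = (-0.025298, +0.204308, -0.250150)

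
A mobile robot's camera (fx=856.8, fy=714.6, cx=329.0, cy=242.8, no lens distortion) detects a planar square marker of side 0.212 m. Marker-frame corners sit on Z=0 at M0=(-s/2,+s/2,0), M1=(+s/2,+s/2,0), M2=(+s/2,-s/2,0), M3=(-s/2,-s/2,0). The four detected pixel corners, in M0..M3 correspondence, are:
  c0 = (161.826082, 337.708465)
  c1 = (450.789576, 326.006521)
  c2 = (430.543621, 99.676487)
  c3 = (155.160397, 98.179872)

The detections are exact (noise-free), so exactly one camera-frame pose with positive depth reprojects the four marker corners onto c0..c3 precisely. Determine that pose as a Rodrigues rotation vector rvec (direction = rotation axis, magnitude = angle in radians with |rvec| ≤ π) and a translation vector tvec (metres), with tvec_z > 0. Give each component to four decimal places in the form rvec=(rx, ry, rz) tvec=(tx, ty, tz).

Intrinsics K: fx=856.8, fy=714.6, cx=329.0, cy=242.8
Marker side s = 0.212 m; corners in marker frame (Z=0):
  M0 = (-0.1060, +0.1060, 0)
  M1 = (+0.1060, +0.1060, 0)
  M2 = (+0.1060, -0.1060, 0)
  M3 = (-0.1060, -0.1060, 0)
Detected image corners:
  c0 = (161.826082, 337.708465) px
  c1 = (450.789576, 326.006521) px
  c2 = (430.543621, 99.676487) px
  c3 = (155.160397, 98.179872) px
Planar DLT: solve 8×8 A·h = b for H (H[2,2]=1):
  H  [+1408.69313 -7.39235 +303.32786]
  H  [+33.16120 +1046.26951 +212.36514]
  H  [+0.26203 -0.23951 +1.00000]
B = K⁻¹H; ‖b₁‖=1.566180, ‖b₂‖=1.566180; λ = 2/(‖b₁‖+‖b₂‖) = 0.638496, sign → tz>0 ⇒ λ=+0.638496
r₁ = λ·B[:,0] = (+0.98553,-0.02722,+0.16731); r₂ = λ·B[:,1] = (+0.05321,+0.98680,-0.15293)
r₃ = r₁×r₂ = (-0.16094,+0.15962,+0.97397); SVD([r₁ r₂ r₃]) → R = UVᵀ:
  R  [+0.98553 +0.05321 -0.16094]
  R  [-0.02722 +0.98680 +0.15962]
  R  [+0.16731 -0.15293 +0.97397]
t = (-0.01913, -0.02719, +0.63850) m
tr R = 2.946305; θ = arccos((tr R − 1)/2) = 0.232244 rad = 13.307°
axis k = ((R−Rᵀ)₃₂, (R−Rᵀ)₁₃, (R−Rᵀ)₂₁) / (2 sinθ) = (-0.678967, -0.713074, -0.174724)
rvec = θ·k = (-0.157686, -0.165607, -0.040579)

rvec=(-0.1577, -0.1656, -0.0406) tvec=(-0.0191, -0.0272, 0.6385)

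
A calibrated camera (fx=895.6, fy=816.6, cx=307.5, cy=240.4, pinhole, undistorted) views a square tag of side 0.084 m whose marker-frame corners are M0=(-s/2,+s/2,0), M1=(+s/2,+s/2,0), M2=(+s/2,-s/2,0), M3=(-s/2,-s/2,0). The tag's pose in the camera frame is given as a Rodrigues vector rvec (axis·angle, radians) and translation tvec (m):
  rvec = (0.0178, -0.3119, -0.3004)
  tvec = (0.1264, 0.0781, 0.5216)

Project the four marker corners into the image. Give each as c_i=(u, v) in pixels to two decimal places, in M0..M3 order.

c0=(483.21, 448.78) c1=(602.17, 401.47) c2=(564.31, 279.78) c3=(442.22, 321.54)

Intrinsics K: fx=895.6, fy=816.6, cx=307.5, cy=240.4
Marker side s = 0.084 m; corners in marker frame (Z=0):
  M0 = (-0.0420, +0.0420, 0)
  M1 = (+0.0420, +0.0420, 0)
  M2 = (+0.0420, -0.0420, 0)
  M3 = (-0.0420, -0.0420, 0)
rvec = (0.0178, -0.3119, -0.3004), |rvec| = θ = 0.43340 rad = 24.832°
Rodrigues: sinθ=0.41996, 1−cosθ=0.09246; R = I + sinθ·[k]× + (1−cosθ)·[k]×²:
    [+0.90770 +0.28835 -0.30486]
    [-0.29382 +0.95543 +0.02887]
    [+0.29959 +0.06337 +0.95196]
t = (0.1264, 0.0781, 0.5216) m
M0: Pc = R·M0+t = (+0.10039, +0.13057, +0.51168); u = 895.6·(+0.10039)/0.51168 + 307.5 = 483.2099, v = 816.6·(+0.13057)/0.51168 + 240.4 = 448.7769
M1: Pc = R·M1+t = (+0.17663, +0.10589, +0.53684); u = 895.6·(+0.17663)/0.53684 + 307.5 = 602.1728, v = 816.6·(+0.10589)/0.53684 + 240.4 = 401.4668
M2: Pc = R·M2+t = (+0.15241, +0.02563, +0.53152); u = 895.6·(+0.15241)/0.53152 + 307.5 = 564.3112, v = 816.6·(+0.02563)/0.53152 + 240.4 = 279.7793
M3: Pc = R·M3+t = (+0.07617, +0.05031, +0.50636); u = 895.6·(+0.07617)/0.50636 + 307.5 = 442.2161, v = 816.6·(+0.05031)/0.50636 + 240.4 = 321.5388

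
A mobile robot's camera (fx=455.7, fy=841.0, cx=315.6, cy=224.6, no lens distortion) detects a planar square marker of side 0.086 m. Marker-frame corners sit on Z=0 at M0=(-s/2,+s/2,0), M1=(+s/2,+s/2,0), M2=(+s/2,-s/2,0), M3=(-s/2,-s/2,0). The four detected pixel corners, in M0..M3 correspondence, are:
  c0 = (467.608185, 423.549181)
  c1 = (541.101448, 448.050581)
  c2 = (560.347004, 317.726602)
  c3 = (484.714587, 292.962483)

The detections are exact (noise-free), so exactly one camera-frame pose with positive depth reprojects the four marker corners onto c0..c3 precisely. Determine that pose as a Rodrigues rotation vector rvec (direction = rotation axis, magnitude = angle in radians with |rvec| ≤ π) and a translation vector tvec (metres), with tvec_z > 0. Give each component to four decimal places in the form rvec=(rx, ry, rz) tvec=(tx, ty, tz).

Intrinsics K: fx=455.7, fy=841.0, cx=315.6, cy=224.6
Marker side s = 0.086 m; corners in marker frame (Z=0):
  M0 = (-0.0430, +0.0430, 0)
  M1 = (+0.0430, +0.0430, 0)
  M2 = (+0.0430, -0.0430, 0)
  M3 = (-0.0430, -0.0430, 0)
Detected image corners:
  c0 = (467.608185, 423.549181) px
  c1 = (541.101448, 448.050581) px
  c2 = (560.347004, 317.726602) px
  c3 = (484.714587, 292.962483) px
Planar DLT: solve 8×8 A·h = b for H (H[2,2]=1):
  H  [+847.41184 -44.78081 +513.25540]
  H  [+272.38673 +1637.12905 +371.46198]
  H  [-0.03783 +0.32437 +1.00000]
B = K⁻¹H; ‖b₁‖=1.915505, ‖b₂‖=1.915505; λ = 2/(‖b₁‖+‖b₂‖) = 0.522056, sign → tz>0 ⇒ λ=+0.522056
r₁ = λ·B[:,0] = (+0.98448,+0.17436,-0.01975); r₂ = λ·B[:,1] = (-0.16858,+0.97103,+0.16934)
r₃ = r₁×r₂ = (+0.04870,-0.16338,+0.98536); SVD([r₁ r₂ r₃]) → R = UVᵀ:
  R  [+0.98448 -0.16858 +0.04870]
  R  [+0.17436 +0.97103 -0.16338]
  R  [-0.01975 +0.16934 +0.98536]
t = (+0.22644, +0.09117, +0.52206) m
tr R = 2.940876; θ = arccos((tr R − 1)/2) = 0.243758 rad = 13.966°
axis k = ((R−Rᵀ)₃₂, (R−Rᵀ)₁₃, (R−Rᵀ)₂₁) / (2 sinθ) = (+0.689299, +0.141816, +0.710461)
rvec = θ·k = (+0.168022, +0.034569, +0.173180)

rvec=(0.1680, 0.0346, 0.1732) tvec=(0.2264, 0.0912, 0.5221)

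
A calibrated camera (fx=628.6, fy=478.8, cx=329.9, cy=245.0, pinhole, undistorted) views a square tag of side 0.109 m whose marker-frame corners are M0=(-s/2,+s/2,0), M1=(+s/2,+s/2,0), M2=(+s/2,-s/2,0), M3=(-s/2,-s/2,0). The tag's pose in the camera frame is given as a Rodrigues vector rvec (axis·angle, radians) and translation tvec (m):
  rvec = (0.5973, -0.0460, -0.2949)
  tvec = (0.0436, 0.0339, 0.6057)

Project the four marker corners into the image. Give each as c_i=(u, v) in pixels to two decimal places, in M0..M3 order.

c0=(335.43, 314.27) c1=(438.92, 291.17) c2=(419.42, 224.46) c3=(305.14, 250.53)

Intrinsics K: fx=628.6, fy=478.8, cx=329.9, cy=245.0
Marker side s = 0.109 m; corners in marker frame (Z=0):
  M0 = (-0.0545, +0.0545, 0)
  M1 = (+0.0545, +0.0545, 0)
  M2 = (+0.0545, -0.0545, 0)
  M3 = (-0.0545, -0.0545, 0)
rvec = (0.5973, -0.0460, -0.2949), |rvec| = θ = 0.66772 rad = 38.258°
Rodrigues: sinθ=0.61920, 1−cosθ=0.21476; R = I + sinθ·[k]× + (1−cosθ)·[k]×²:
    [+0.95709 +0.26023 -0.12751]
    [-0.28670 +0.78626 -0.54736]
    [-0.04219 +0.56043 +0.82713]
t = (0.0436, 0.0339, 0.6057) m
M0: Pc = R·M0+t = (+0.00562, +0.09238, +0.63854); u = 628.6·(+0.00562)/0.63854 + 329.9 = 335.4339, v = 478.8·(+0.09238)/0.63854 + 245.0 = 314.2667
M1: Pc = R·M1+t = (+0.10994, +0.06113, +0.63394); u = 628.6·(+0.10994)/0.63394 + 329.9 = 438.9174, v = 478.8·(+0.06113)/0.63394 + 245.0 = 291.1664
M2: Pc = R·M2+t = (+0.08158, -0.02458, +0.57286); u = 628.6·(+0.08158)/0.57286 + 329.9 = 419.4167, v = 478.8·(-0.02458)/0.57286 + 245.0 = 224.4589
M3: Pc = R·M3+t = (-0.02274, +0.00667, +0.57746); u = 628.6·(-0.02274)/0.57746 + 329.9 = 305.1414, v = 478.8·(+0.00667)/0.57746 + 245.0 = 250.5342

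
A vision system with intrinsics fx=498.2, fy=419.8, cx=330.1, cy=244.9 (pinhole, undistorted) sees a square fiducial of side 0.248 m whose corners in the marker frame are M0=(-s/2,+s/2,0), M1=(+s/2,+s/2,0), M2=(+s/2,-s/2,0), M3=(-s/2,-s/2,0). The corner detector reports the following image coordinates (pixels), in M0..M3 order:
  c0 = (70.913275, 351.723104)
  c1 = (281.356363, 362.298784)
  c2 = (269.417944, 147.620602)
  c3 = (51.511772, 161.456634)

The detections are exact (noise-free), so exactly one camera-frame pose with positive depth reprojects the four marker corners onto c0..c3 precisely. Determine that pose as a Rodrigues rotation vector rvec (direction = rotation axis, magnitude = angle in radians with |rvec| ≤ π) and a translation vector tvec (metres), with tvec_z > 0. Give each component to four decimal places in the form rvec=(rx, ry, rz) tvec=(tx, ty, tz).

Intrinsics K: fx=498.2, fy=419.8, cx=330.1, cy=244.9
Marker side s = 0.248 m; corners in marker frame (Z=0):
  M0 = (-0.1240, +0.1240, 0)
  M1 = (+0.1240, +0.1240, 0)
  M2 = (+0.1240, -0.1240, 0)
  M3 = (-0.1240, -0.1240, 0)
Detected image corners:
  c0 = (70.913275, 351.723104) px
  c1 = (281.356363, 362.298784) px
  c2 = (269.417944, 147.620602) px
  c3 = (51.511772, 161.456634) px
Planar DLT: solve 8×8 A·h = b for H (H[2,2]=1):
  H  [+781.69654 +93.70603 +162.03396]
  H  [-129.48489 +858.47184 +258.03282]
  H  [-0.48475 +0.17597 +1.00000]
B = K⁻¹H; ‖b₁‖=1.951562, ‖b₂‖=1.951562; λ = 2/(‖b₁‖+‖b₂‖) = 0.512410, sign → tz>0 ⇒ λ=+0.512410
r₁ = λ·B[:,0] = (+0.96857,-0.01315,-0.24839); r₂ = λ·B[:,1] = (+0.03663,+0.99525,+0.09017)
r₃ = r₁×r₂ = (+0.24602,-0.09644,+0.96445); SVD([r₁ r₂ r₃]) → R = UVᵀ:
  R  [+0.96857 +0.03663 +0.24602]
  R  [-0.01315 +0.99525 -0.09644]
  R  [-0.24839 +0.09017 +0.96445]
t = (-0.17286, +0.01603, +0.51241) m
tr R = 2.928278; θ = arccos((tr R − 1)/2) = 0.268616 rad = 15.391°
axis k = ((R−Rᵀ)₃₂, (R−Rᵀ)₁₃, (R−Rᵀ)₂₁) / (2 sinθ) = (+0.351560, +0.931456, -0.093784)
rvec = θ·k = (+0.094435, +0.250204, -0.025192)

rvec=(0.0944, 0.2502, -0.0252) tvec=(-0.1729, 0.0160, 0.5124)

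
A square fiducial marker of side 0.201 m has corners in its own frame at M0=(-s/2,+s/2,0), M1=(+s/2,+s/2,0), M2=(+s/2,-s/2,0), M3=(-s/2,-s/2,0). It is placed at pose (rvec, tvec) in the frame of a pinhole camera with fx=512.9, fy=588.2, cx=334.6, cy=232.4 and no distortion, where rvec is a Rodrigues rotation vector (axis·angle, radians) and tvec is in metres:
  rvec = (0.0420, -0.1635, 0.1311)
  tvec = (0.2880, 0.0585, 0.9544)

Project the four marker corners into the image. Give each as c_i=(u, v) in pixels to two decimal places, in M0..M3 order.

c0=(430.69, 323.24) c1=(530.94, 335.53) c2=(546.42, 215.19) c3=(446.06, 198.55)

Intrinsics K: fx=512.9, fy=588.2, cx=334.6, cy=232.4
Marker side s = 0.201 m; corners in marker frame (Z=0):
  M0 = (-0.1005, +0.1005, 0)
  M1 = (+0.1005, +0.1005, 0)
  M2 = (+0.1005, -0.1005, 0)
  M3 = (-0.1005, -0.1005, 0)
rvec = (0.0420, -0.1635, 0.1311), |rvec| = θ = 0.21374 rad = 12.246°
Rodrigues: sinθ=0.21211, 1−cosθ=0.02275; R = I + sinθ·[k]× + (1−cosθ)·[k]×²:
    [+0.97812 -0.13352 -0.15952]
    [+0.12668 +0.99056 -0.05236]
    [+0.16500 +0.03100 +0.98581]
t = (0.2880, 0.0585, 0.9544) m
M0: Pc = R·M0+t = (+0.17628, +0.14532, +0.94093); u = 512.9·(+0.17628)/0.94093 + 334.6 = 430.6894, v = 588.2·(+0.14532)/0.94093 + 232.4 = 323.2428
M1: Pc = R·M1+t = (+0.37288, +0.17078, +0.97410); u = 512.9·(+0.37288)/0.97410 + 334.6 = 530.9367, v = 588.2·(+0.17078)/0.97410 + 232.4 = 335.5257
M2: Pc = R·M2+t = (+0.39972, -0.02832, +0.96787); u = 512.9·(+0.39972)/0.96787 + 334.6 = 546.4233, v = 588.2·(-0.02832)/0.96787 + 232.4 = 215.1894
M3: Pc = R·M3+t = (+0.20312, -0.05378, +0.93470); u = 512.9·(+0.20312)/0.93470 + 334.6 = 446.0571, v = 588.2·(-0.05378)/0.93470 + 232.4 = 198.5548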